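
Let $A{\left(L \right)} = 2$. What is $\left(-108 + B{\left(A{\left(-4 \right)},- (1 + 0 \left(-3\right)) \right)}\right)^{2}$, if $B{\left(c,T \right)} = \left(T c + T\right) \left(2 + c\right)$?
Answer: $14400$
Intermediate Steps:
$B{\left(c,T \right)} = \left(2 + c\right) \left(T + T c\right)$ ($B{\left(c,T \right)} = \left(T + T c\right) \left(2 + c\right) = \left(2 + c\right) \left(T + T c\right)$)
$\left(-108 + B{\left(A{\left(-4 \right)},- (1 + 0 \left(-3\right)) \right)}\right)^{2} = \left(-108 + - (1 + 0 \left(-3\right)) \left(2 + 2^{2} + 3 \cdot 2\right)\right)^{2} = \left(-108 + - (1 + 0) \left(2 + 4 + 6\right)\right)^{2} = \left(-108 + \left(-1\right) 1 \cdot 12\right)^{2} = \left(-108 - 12\right)^{2} = \left(-120\right)^{2} = 14400$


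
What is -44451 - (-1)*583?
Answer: -43868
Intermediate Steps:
-44451 - (-1)*583 = -44451 - 1*(-583) = -44451 + 583 = -43868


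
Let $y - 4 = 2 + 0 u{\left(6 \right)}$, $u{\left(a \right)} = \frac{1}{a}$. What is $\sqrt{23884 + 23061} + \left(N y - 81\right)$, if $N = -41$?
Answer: $-327 + \sqrt{46945} \approx -110.33$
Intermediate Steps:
$y = 6$ ($y = 4 + \left(2 + \frac{0}{6}\right) = 4 + \left(2 + 0 \cdot \frac{1}{6}\right) = 4 + \left(2 + 0\right) = 4 + 2 = 6$)
$\sqrt{23884 + 23061} + \left(N y - 81\right) = \sqrt{23884 + 23061} - 327 = \sqrt{46945} - 327 = -327 + \sqrt{46945}$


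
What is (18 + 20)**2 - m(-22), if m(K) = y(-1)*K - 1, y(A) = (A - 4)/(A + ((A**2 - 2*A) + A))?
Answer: 1335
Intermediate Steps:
y(A) = (-4 + A)/A**2 (y(A) = (-4 + A)/(A + (A**2 - A)) = (-4 + A)/(A**2) = (-4 + A)/A**2)
m(K) = -1 - 5*K (m(K) = ((-4 - 1)/(-1)**2)*K - 1 = (1*(-5))*K - 1 = -5*K - 1 = -1 - 5*K)
(18 + 20)**2 - m(-22) = (18 + 20)**2 - (-1 - 5*(-22)) = 38**2 - (-1 + 110) = 1444 - 1*109 = 1444 - 109 = 1335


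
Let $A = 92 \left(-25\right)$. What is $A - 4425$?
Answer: $-6725$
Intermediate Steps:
$A = -2300$
$A - 4425 = -2300 - 4425 = -6725$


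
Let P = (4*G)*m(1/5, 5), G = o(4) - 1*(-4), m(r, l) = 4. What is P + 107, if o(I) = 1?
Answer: 187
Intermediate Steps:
G = 5 (G = 1 - 1*(-4) = 1 + 4 = 5)
P = 80 (P = (4*5)*4 = 20*4 = 80)
P + 107 = 80 + 107 = 187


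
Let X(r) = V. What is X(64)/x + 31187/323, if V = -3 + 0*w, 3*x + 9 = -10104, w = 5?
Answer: 105132346/1088833 ≈ 96.555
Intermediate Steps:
x = -3371 (x = -3 + (⅓)*(-10104) = -3 - 3368 = -3371)
V = -3 (V = -3 + 0*5 = -3 + 0 = -3)
X(r) = -3
X(64)/x + 31187/323 = -3/(-3371) + 31187/323 = -3*(-1/3371) + 31187*(1/323) = 3/3371 + 31187/323 = 105132346/1088833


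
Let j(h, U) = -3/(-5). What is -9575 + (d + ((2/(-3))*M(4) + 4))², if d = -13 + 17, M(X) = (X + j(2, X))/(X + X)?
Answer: -34261151/3600 ≈ -9517.0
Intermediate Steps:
j(h, U) = ⅗ (j(h, U) = -3*(-⅕) = ⅗)
M(X) = (⅗ + X)/(2*X) (M(X) = (X + ⅗)/(X + X) = (⅗ + X)/((2*X)) = (⅗ + X)*(1/(2*X)) = (⅗ + X)/(2*X))
d = 4
-9575 + (d + ((2/(-3))*M(4) + 4))² = -9575 + (4 + ((2/(-3))*((⅒)*(3 + 5*4)/4) + 4))² = -9575 + (4 + ((2*(-⅓))*((⅒)*(¼)*(3 + 20)) + 4))² = -9575 + (4 + (-23/(15*4) + 4))² = -9575 + (4 + (-⅔*23/40 + 4))² = -9575 + (4 + (-23/60 + 4))² = -9575 + (4 + 217/60)² = -9575 + (457/60)² = -9575 + 208849/3600 = -34261151/3600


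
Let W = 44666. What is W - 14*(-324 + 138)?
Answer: 47270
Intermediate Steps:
W - 14*(-324 + 138) = 44666 - 14*(-324 + 138) = 44666 - 14*(-186) = 44666 + 2604 = 47270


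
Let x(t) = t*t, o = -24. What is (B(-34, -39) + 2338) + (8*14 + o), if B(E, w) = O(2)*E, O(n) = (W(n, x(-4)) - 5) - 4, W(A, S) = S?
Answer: 2188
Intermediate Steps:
x(t) = t**2
O(n) = 7 (O(n) = ((-4)**2 - 5) - 4 = (16 - 5) - 4 = 11 - 4 = 7)
B(E, w) = 7*E
(B(-34, -39) + 2338) + (8*14 + o) = (7*(-34) + 2338) + (8*14 - 24) = (-238 + 2338) + (112 - 24) = 2100 + 88 = 2188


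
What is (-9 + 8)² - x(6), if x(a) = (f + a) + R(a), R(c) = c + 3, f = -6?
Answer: -8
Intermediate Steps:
R(c) = 3 + c
x(a) = -3 + 2*a (x(a) = (-6 + a) + (3 + a) = -3 + 2*a)
(-9 + 8)² - x(6) = (-9 + 8)² - (-3 + 2*6) = (-1)² - (-3 + 12) = 1 - 1*9 = 1 - 9 = -8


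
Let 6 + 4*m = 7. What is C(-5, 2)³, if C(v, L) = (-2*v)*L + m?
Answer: 531441/64 ≈ 8303.8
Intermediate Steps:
m = ¼ (m = -3/2 + (¼)*7 = -3/2 + 7/4 = ¼ ≈ 0.25000)
C(v, L) = ¼ - 2*L*v (C(v, L) = (-2*v)*L + ¼ = -2*L*v + ¼ = ¼ - 2*L*v)
C(-5, 2)³ = (¼ - 2*2*(-5))³ = (¼ + 20)³ = (81/4)³ = 531441/64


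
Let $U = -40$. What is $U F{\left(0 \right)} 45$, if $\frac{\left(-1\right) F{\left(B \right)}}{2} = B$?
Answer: $0$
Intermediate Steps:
$F{\left(B \right)} = - 2 B$
$U F{\left(0 \right)} 45 = - 40 \left(\left(-2\right) 0\right) 45 = \left(-40\right) 0 \cdot 45 = 0 \cdot 45 = 0$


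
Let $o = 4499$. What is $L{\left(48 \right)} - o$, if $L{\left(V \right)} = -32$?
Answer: $-4531$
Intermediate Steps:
$L{\left(48 \right)} - o = -32 - 4499 = -4531$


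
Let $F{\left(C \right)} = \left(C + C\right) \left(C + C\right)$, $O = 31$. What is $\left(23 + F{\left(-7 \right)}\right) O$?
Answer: $6789$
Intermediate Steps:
$F{\left(C \right)} = 4 C^{2}$ ($F{\left(C \right)} = 2 C 2 C = 4 C^{2}$)
$\left(23 + F{\left(-7 \right)}\right) O = \left(23 + 4 \left(-7\right)^{2}\right) 31 = \left(23 + 4 \cdot 49\right) 31 = \left(23 + 196\right) 31 = 219 \cdot 31 = 6789$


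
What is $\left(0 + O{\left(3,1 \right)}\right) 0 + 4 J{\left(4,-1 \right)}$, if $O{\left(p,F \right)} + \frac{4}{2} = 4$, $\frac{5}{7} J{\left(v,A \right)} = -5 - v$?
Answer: $- \frac{252}{5} \approx -50.4$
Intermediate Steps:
$J{\left(v,A \right)} = -7 - \frac{7 v}{5}$ ($J{\left(v,A \right)} = \frac{7 \left(-5 - v\right)}{5} = -7 - \frac{7 v}{5}$)
$O{\left(p,F \right)} = 2$ ($O{\left(p,F \right)} = -2 + 4 = 2$)
$\left(0 + O{\left(3,1 \right)}\right) 0 + 4 J{\left(4,-1 \right)} = \left(0 + 2\right) 0 + 4 \left(-7 - \frac{28}{5}\right) = 2 \cdot 0 + 4 \left(-7 - \frac{28}{5}\right) = 0 + 4 \left(- \frac{63}{5}\right) = 0 - \frac{252}{5} = - \frac{252}{5}$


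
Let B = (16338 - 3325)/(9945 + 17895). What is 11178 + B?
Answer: 311208533/27840 ≈ 11178.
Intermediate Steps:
B = 13013/27840 ≈ 0.46742
11178 + B = 11178 + 13013/27840 = 311208533/27840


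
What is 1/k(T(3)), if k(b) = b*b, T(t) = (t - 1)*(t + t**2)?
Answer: 1/576 ≈ 0.0017361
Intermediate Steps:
T(t) = (-1 + t)*(t + t**2)
k(b) = b**2
1/k(T(3)) = 1/((3**3 - 1*3)**2) = 1/((27 - 3)**2) = 1/(24**2) = 1/576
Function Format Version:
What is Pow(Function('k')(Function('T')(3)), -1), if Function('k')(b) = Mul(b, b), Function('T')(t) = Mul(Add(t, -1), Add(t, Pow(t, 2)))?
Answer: Rational(1, 576) ≈ 0.0017361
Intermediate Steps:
Function('T')(t) = Mul(Add(-1, t), Add(t, Pow(t, 2)))
Function('k')(b) = Pow(b, 2)
Pow(Function('k')(Function('T')(3)), -1) = Pow(Pow(Add(Pow(3, 3), Mul(-1, 3)), 2), -1) = Pow(Pow(Add(27, -3), 2), -1) = Pow(Pow(24, 2), -1) = Pow(576, -1) = Rational(1, 576)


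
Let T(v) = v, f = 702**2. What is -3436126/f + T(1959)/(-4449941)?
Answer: -7645761685801/1096474362282 ≈ -6.9730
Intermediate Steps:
f = 492804
-3436126/f + T(1959)/(-4449941) = -3436126/492804 + 1959/(-4449941) = -3436126*1/492804 + 1959*(-1/4449941) = -1718063/246402 - 1959/4449941 = -7645761685801/1096474362282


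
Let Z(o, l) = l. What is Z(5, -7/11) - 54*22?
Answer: -13075/11 ≈ -1188.6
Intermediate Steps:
Z(5, -7/11) - 54*22 = -7/11 - 54*22 = -7*1/11 - 1188 = -7/11 - 1188 = -13075/11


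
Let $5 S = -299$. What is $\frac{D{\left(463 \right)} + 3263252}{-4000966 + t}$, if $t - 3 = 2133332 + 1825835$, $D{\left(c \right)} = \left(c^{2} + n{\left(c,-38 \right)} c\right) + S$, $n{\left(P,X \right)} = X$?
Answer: $- \frac{480551}{5805} \approx -82.782$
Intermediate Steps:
$S = - \frac{299}{5}$ ($S = \frac{1}{5} \left(-299\right) = - \frac{299}{5} \approx -59.8$)
$D{\left(c \right)} = - \frac{299}{5} + c^{2} - 38 c$ ($D{\left(c \right)} = \left(c^{2} - 38 c\right) - \frac{299}{5} = - \frac{299}{5} + c^{2} - 38 c$)
$t = 3959170$ ($t = 3 + \left(2133332 + 1825835\right) = 3 + 3959167 = 3959170$)
$\frac{D{\left(463 \right)} + 3263252}{-4000966 + t} = \frac{\left(- \frac{299}{5} + 463^{2} - 17594\right) + 3263252}{-4000966 + 3959170} = \frac{\left(- \frac{299}{5} + 214369 - 17594\right) + 3263252}{-41796} = \left(\frac{983576}{5} + 3263252\right) \left(- \frac{1}{41796}\right) = \frac{17299836}{5} \left(- \frac{1}{41796}\right) = - \frac{480551}{5805}$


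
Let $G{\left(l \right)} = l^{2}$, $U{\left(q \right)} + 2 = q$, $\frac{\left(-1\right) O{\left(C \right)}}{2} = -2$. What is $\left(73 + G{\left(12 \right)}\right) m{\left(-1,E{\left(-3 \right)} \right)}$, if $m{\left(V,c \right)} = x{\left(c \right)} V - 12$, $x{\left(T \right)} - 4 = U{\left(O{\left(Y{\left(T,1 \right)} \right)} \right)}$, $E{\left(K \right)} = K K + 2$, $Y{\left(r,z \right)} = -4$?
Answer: $-3906$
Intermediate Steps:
$E{\left(K \right)} = 2 + K^{2}$ ($E{\left(K \right)} = K^{2} + 2 = 2 + K^{2}$)
$O{\left(C \right)} = 4$ ($O{\left(C \right)} = \left(-2\right) \left(-2\right) = 4$)
$U{\left(q \right)} = -2 + q$
$x{\left(T \right)} = 6$ ($x{\left(T \right)} = 4 + \left(-2 + 4\right) = 4 + 2 = 6$)
$m{\left(V,c \right)} = -12 + 6 V$ ($m{\left(V,c \right)} = 6 V - 12 = -12 + 6 V$)
$\left(73 + G{\left(12 \right)}\right) m{\left(-1,E{\left(-3 \right)} \right)} = \left(73 + 12^{2}\right) \left(-12 + 6 \left(-1\right)\right) = \left(73 + 144\right) \left(-12 - 6\right) = 217 \left(-18\right) = -3906$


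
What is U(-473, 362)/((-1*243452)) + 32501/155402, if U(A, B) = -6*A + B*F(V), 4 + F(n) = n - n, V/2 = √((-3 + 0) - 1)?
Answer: 962053084/4729115963 ≈ 0.20343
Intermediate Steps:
V = 4*I (V = 2*√((-3 + 0) - 1) = 2*√(-3 - 1) = 2*√(-4) = 2*(2*I) = 4*I ≈ 4.0*I)
F(n) = -4 (F(n) = -4 + (n - n) = -4 + 0 = -4)
U(A, B) = -6*A - 4*B (U(A, B) = -6*A + B*(-4) = -6*A - 4*B)
U(-473, 362)/((-1*243452)) + 32501/155402 = (-6*(-473) - 4*362)/((-1*243452)) + 32501/155402 = (2838 - 1448)/(-243452) + 32501*(1/155402) = 1390*(-1/243452) + 32501/155402 = -695/121726 + 32501/155402 = 962053084/4729115963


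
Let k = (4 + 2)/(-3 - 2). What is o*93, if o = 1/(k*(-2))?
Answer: 155/4 ≈ 38.750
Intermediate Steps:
k = -6/5 (k = 6/(-5) = 6*(-⅕) = -6/5 ≈ -1.2000)
o = 5/12 (o = 1/(-6/5*(-2)) = 1/(12/5) = 5/12 ≈ 0.41667)
o*93 = (5/12)*93 = 155/4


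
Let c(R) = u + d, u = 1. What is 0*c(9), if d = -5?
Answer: 0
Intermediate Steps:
c(R) = -4 (c(R) = 1 - 5 = -4)
0*c(9) = 0*(-4) = 0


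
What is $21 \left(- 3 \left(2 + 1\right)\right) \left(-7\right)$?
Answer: $1323$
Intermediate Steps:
$21 \left(- 3 \left(2 + 1\right)\right) \left(-7\right) = 21 \left(\left(-3\right) 3\right) \left(-7\right) = 21 \left(-9\right) \left(-7\right) = \left(-189\right) \left(-7\right) = 1323$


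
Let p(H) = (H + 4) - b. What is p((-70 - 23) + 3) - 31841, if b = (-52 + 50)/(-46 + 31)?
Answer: -478907/15 ≈ -31927.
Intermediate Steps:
b = 2/15 (b = -2/(-15) = -2*(-1/15) = 2/15 ≈ 0.13333)
p(H) = 58/15 + H (p(H) = (H + 4) - 1*2/15 = (4 + H) - 2/15 = 58/15 + H)
p((-70 - 23) + 3) - 31841 = (58/15 + ((-70 - 23) + 3)) - 31841 = (58/15 + (-93 + 3)) - 31841 = (58/15 - 90) - 31841 = -1292/15 - 31841 = -478907/15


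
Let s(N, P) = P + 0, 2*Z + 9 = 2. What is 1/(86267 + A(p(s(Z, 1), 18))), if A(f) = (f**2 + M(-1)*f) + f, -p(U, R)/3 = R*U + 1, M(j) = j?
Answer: 1/89516 ≈ 1.1171e-5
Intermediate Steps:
Z = -7/2 (Z = -9/2 + (1/2)*2 = -9/2 + 1 = -7/2 ≈ -3.5000)
s(N, P) = P
p(U, R) = -3 - 3*R*U (p(U, R) = -3*(R*U + 1) = -3*(1 + R*U) = -3 - 3*R*U)
A(f) = f**2 (A(f) = (f**2 - f) + f = f**2)
1/(86267 + A(p(s(Z, 1), 18))) = 1/(86267 + (-3 - 3*18*1)**2) = 1/(86267 + (-3 - 54)**2) = 1/(86267 + (-57)**2) = 1/(86267 + 3249) = 1/89516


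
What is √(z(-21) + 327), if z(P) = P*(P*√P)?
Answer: √(327 + 441*I*√21) ≈ 34.454 + 29.327*I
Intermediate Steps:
z(P) = P^(5/2) (z(P) = P*P^(3/2) = P^(5/2))
√(z(-21) + 327) = √((-21)^(5/2) + 327) = √(441*I*√21 + 327) = √(327 + 441*I*√21)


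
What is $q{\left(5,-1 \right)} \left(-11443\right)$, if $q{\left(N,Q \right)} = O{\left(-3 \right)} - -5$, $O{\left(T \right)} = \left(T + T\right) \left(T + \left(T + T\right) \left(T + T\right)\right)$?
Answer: $2208499$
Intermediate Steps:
$O{\left(T \right)} = 2 T \left(T + 4 T^{2}\right)$ ($O{\left(T \right)} = 2 T \left(T + 2 T 2 T\right) = 2 T \left(T + 4 T^{2}\right)$)
$q{\left(N,Q \right)} = -193$ ($q{\left(N,Q \right)} = \left(-3\right)^{2} \left(2 + 8 \left(-3\right)\right) - -5 = 9 \left(2 - 24\right) + 5 = 9 \left(-22\right) + 5 = -198 + 5 = -193$)
$q{\left(5,-1 \right)} \left(-11443\right) = \left(-193\right) \left(-11443\right) = 2208499$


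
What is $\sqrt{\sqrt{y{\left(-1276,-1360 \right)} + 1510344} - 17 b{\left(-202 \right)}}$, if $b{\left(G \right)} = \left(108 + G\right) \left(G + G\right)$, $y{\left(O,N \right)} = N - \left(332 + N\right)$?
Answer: $\sqrt{-645592 + 2 \sqrt{377503}} \approx 802.72 i$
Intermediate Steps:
$y{\left(O,N \right)} = -332$
$b{\left(G \right)} = 2 G \left(108 + G\right)$ ($b{\left(G \right)} = \left(108 + G\right) 2 G = 2 G \left(108 + G\right)$)
$\sqrt{\sqrt{y{\left(-1276,-1360 \right)} + 1510344} - 17 b{\left(-202 \right)}} = \sqrt{\sqrt{-332 + 1510344} - 17 \cdot 2 \left(-202\right) \left(108 - 202\right)} = \sqrt{\sqrt{1510012} - 17 \cdot 2 \left(-202\right) \left(-94\right)} = \sqrt{2 \sqrt{377503} - 645592} = \sqrt{-645592 + 2 \sqrt{377503}}$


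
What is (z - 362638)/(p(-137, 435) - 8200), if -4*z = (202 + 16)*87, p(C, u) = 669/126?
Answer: 15429939/344177 ≈ 44.831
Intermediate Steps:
p(C, u) = 223/42 (p(C, u) = 669*(1/126) = 223/42)
z = -9483/2 (z = -(202 + 16)*87/4 = -109*87/2 = -¼*18966 = -9483/2 ≈ -4741.5)
(z - 362638)/(p(-137, 435) - 8200) = (-9483/2 - 362638)/(223/42 - 8200) = -734759/(2*(-344177/42)) = -734759/2*(-42/344177) = 15429939/344177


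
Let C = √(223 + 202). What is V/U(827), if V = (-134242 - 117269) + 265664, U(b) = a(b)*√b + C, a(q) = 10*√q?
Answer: 23409062/13678495 - 14153*√17/13678495 ≈ 1.7071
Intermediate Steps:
C = 5*√17 (C = √425 = 5*√17 ≈ 20.616)
U(b) = 5*√17 + 10*b (U(b) = (10*√b)*√b + 5*√17 = 10*b + 5*√17 = 5*√17 + 10*b)
V = 14153 (V = -251511 + 265664 = 14153)
V/U(827) = 14153/(5*√17 + 10*827) = 14153/(5*√17 + 8270) = 14153/(8270 + 5*√17)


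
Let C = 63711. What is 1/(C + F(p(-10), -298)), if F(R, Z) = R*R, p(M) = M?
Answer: 1/63811 ≈ 1.5671e-5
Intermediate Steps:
F(R, Z) = R**2
1/(C + F(p(-10), -298)) = 1/(63711 + (-10)**2) = 1/(63711 + 100) = 1/63811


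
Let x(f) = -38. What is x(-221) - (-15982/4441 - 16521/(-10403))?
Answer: -1662698489/46199723 ≈ -35.989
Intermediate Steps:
x(-221) - (-15982/4441 - 16521/(-10403)) = -38 - (-15982/4441 - 16521/(-10403)) = -38 - (-15982*1/4441 - 16521*(-1/10403)) = -38 - (-15982/4441 + 16521/10403) = -38 - 1*(-92890985/46199723) = -38 + 92890985/46199723 = -1662698489/46199723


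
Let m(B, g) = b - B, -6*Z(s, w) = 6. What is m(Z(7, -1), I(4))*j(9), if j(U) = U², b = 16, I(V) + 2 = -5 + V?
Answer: 1377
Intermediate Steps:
I(V) = -7 + V (I(V) = -2 + (-5 + V) = -7 + V)
Z(s, w) = -1 (Z(s, w) = -⅙*6 = -1)
m(B, g) = 16 - B
m(Z(7, -1), I(4))*j(9) = (16 - 1*(-1))*9² = (16 + 1)*81 = 17*81 = 1377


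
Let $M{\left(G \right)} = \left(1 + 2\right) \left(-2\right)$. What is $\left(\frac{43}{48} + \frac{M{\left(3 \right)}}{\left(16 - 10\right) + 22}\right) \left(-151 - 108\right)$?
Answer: $- \frac{8473}{48} \approx -176.52$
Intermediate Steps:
$M{\left(G \right)} = -6$ ($M{\left(G \right)} = 3 \left(-2\right) = -6$)
$\left(\frac{43}{48} + \frac{M{\left(3 \right)}}{\left(16 - 10\right) + 22}\right) \left(-151 - 108\right) = \left(\frac{43}{48} - \frac{6}{\left(16 - 10\right) + 22}\right) \left(-151 - 108\right) = \left(43 \cdot \frac{1}{48} - \frac{6}{6 + 22}\right) \left(-259\right) = \left(\frac{43}{48} - \frac{6}{28}\right) \left(-259\right) = \left(\frac{43}{48} - \frac{3}{14}\right) \left(-259\right) = \frac{229}{336} \left(-259\right) = - \frac{8473}{48}$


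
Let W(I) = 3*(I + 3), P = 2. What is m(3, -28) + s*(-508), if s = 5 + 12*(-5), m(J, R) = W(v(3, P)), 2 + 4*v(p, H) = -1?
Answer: 111787/4 ≈ 27947.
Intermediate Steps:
v(p, H) = -¾ (v(p, H) = -½ + (¼)*(-1) = -½ - ¼ = -¾)
W(I) = 9 + 3*I (W(I) = 3*(3 + I) = 9 + 3*I)
m(J, R) = 27/4 (m(J, R) = 9 + 3*(-¾) = 9 - 9/4 = 27/4)
s = -55 (s = 5 - 60 = -55)
m(3, -28) + s*(-508) = 27/4 - 55*(-508) = 27/4 + 27940 = 111787/4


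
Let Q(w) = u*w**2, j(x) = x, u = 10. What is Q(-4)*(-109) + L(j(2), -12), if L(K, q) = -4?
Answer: -17444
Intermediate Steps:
Q(w) = 10*w**2
Q(-4)*(-109) + L(j(2), -12) = (10*(-4)**2)*(-109) - 4 = (10*16)*(-109) - 4 = 160*(-109) - 4 = -17440 - 4 = -17444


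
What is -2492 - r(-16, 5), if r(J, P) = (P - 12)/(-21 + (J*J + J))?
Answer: -545741/219 ≈ -2492.0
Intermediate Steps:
r(J, P) = (-12 + P)/(-21 + J + J²) (r(J, P) = (-12 + P)/(-21 + (J² + J)) = (-12 + P)/(-21 + (J + J²)) = (-12 + P)/(-21 + J + J²))
-2492 - r(-16, 5) = -2492 - (-12 + 5)/(-21 - 16 + (-16)²) = -2492 - (-7)/(-21 - 16 + 256) = -2492 - (-7)/219 = -2492 - 1*(-7/219) = -2492 + 7/219 = -545741/219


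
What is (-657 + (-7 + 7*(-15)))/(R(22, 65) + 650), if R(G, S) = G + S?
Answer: -769/737 ≈ -1.0434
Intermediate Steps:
(-657 + (-7 + 7*(-15)))/(R(22, 65) + 650) = (-657 + (-7 + 7*(-15)))/((22 + 65) + 650) = (-657 + (-7 - 105))/(87 + 650) = (-657 - 112)/737 = -769*1/737 = -769/737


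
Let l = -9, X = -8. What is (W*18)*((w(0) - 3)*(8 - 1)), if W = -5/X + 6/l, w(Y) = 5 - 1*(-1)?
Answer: -63/4 ≈ -15.750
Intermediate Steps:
w(Y) = 6 (w(Y) = 5 + 1 = 6)
W = -1/24 (W = -5/(-8) + 6/(-9) = -5*(-1/8) + 6*(-1/9) = 5/8 - 2/3 = -1/24 ≈ -0.041667)
(W*18)*((w(0) - 3)*(8 - 1)) = (-1/24*18)*((6 - 3)*(8 - 1)) = -9*7/4 = -3/4*21 = -63/4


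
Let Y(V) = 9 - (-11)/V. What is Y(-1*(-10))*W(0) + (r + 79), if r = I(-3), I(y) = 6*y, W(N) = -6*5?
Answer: -242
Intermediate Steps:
W(N) = -30
r = -18 (r = 6*(-3) = -18)
Y(V) = 9 + 11/V
Y(-1*(-10))*W(0) + (r + 79) = (9 + 11/((-1*(-10))))*(-30) + (-18 + 79) = (9 + 11/10)*(-30) + 61 = (101/10)*(-30) + 61 = -303 + 61 = -242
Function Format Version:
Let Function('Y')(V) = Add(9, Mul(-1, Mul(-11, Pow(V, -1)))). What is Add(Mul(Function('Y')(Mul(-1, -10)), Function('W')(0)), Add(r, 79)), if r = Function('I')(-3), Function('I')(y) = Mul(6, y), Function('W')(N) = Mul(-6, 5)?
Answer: -242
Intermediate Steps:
Function('W')(N) = -30
r = -18 (r = Mul(6, -3) = -18)
Function('Y')(V) = Add(9, Mul(11, Pow(V, -1)))
Add(Mul(Function('Y')(Mul(-1, -10)), Function('W')(0)), Add(r, 79)) = Add(Mul(Add(9, Mul(11, Pow(Mul(-1, -10), -1))), -30), Add(-18, 79)) = Add(Mul(Add(9, Mul(11, Pow(10, -1))), -30), 61) = Add(Mul(Add(9, Mul(11, Rational(1, 10))), -30), 61) = Add(Mul(Add(9, Rational(11, 10)), -30), 61) = Add(Mul(Rational(101, 10), -30), 61) = Add(-303, 61) = -242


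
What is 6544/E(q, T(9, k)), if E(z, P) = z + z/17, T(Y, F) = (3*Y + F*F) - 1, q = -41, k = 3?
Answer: -55624/369 ≈ -150.74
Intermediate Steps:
T(Y, F) = -1 + F² + 3*Y (T(Y, F) = (3*Y + F²) - 1 = (F² + 3*Y) - 1 = -1 + F² + 3*Y)
E(z, P) = 18*z/17 (E(z, P) = z + z*(1/17) = z + z/17 = 18*z/17)
6544/E(q, T(9, k)) = 6544/(((18/17)*(-41))) = 6544/(-738/17) = 6544*(-17/738) = -55624/369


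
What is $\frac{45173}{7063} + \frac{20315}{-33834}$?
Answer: $\frac{1384898437}{238969542} \approx 5.7953$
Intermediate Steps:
$\frac{45173}{7063} + \frac{20315}{-33834} = 45173 \cdot \frac{1}{7063} + 20315 \left(- \frac{1}{33834}\right) = \frac{45173}{7063} - \frac{20315}{33834} = \frac{1384898437}{238969542}$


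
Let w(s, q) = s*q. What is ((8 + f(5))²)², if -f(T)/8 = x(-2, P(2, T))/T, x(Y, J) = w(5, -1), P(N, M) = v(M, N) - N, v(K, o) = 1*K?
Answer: 65536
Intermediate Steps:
v(K, o) = K
P(N, M) = M - N
w(s, q) = q*s
x(Y, J) = -5 (x(Y, J) = -1*5 = -5)
f(T) = 40/T (f(T) = -(-40)/T = 40/T)
((8 + f(5))²)² = ((8 + 40/5)²)² = ((8 + 40*(⅕))²)² = ((8 + 8)²)² = (16²)² = 256² = 65536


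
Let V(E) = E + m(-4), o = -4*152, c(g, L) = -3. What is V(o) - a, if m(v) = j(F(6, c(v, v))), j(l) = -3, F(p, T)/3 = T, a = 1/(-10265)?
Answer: -6271914/10265 ≈ -611.00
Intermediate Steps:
a = -1/10265 ≈ -9.7418e-5
F(p, T) = 3*T
m(v) = -3
o = -608
V(E) = -3 + E (V(E) = E - 3 = -3 + E)
V(o) - a = (-3 - 608) - 1*(-1/10265) = -611 + 1/10265 = -6271914/10265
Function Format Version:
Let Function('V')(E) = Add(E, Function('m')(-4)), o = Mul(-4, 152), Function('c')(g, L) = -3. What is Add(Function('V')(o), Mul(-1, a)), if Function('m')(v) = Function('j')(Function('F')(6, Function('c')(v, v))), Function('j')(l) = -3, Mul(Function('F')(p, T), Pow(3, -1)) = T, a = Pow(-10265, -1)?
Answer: Rational(-6271914, 10265) ≈ -611.00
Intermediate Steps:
a = Rational(-1, 10265) ≈ -9.7418e-5
Function('F')(p, T) = Mul(3, T)
Function('m')(v) = -3
o = -608
Function('V')(E) = Add(-3, E) (Function('V')(E) = Add(E, -3) = Add(-3, E))
Add(Function('V')(o), Mul(-1, a)) = Add(Add(-3, -608), Mul(-1, Rational(-1, 10265))) = Add(-611, Rational(1, 10265)) = Rational(-6271914, 10265)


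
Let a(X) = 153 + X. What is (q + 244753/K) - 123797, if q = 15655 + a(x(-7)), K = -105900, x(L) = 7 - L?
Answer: -11434797253/105900 ≈ -1.0798e+5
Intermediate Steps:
q = 15822 (q = 15655 + (153 + (7 - 1*(-7))) = 15655 + (153 + (7 + 7)) = 15655 + (153 + 14) = 15655 + 167 = 15822)
(q + 244753/K) - 123797 = (15822 + 244753/(-105900)) - 123797 = (15822 + 244753*(-1/105900)) - 123797 = (15822 - 244753/105900) - 123797 = 1675305047/105900 - 123797 = -11434797253/105900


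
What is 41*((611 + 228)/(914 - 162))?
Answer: 34399/752 ≈ 45.743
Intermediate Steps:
41*((611 + 228)/(914 - 162)) = 41*(839/752) = 34399/752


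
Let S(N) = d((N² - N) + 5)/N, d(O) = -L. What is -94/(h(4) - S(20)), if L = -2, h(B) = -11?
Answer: 940/111 ≈ 8.4685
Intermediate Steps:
d(O) = 2 (d(O) = -1*(-2) = 2)
S(N) = 2/N
-94/(h(4) - S(20)) = -94/(-11 - 2/20) = -94/(-11 - 1*⅒) = -94/(-11 - ⅒) = -94/(-111/10) = -94*(-10/111) = 940/111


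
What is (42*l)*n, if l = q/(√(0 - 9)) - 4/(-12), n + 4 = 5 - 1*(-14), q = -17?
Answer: 210 + 3570*I ≈ 210.0 + 3570.0*I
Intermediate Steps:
n = 15 (n = -4 + (5 - 1*(-14)) = -4 + (5 + 14) = -4 + 19 = 15)
l = ⅓ + 17*I/3 (l = -17/√(0 - 9) - 4/(-12) = -17*(-I/3) - 4*(-1/12) = -17*(-I/3) + ⅓ = -(-17)*I/3 + ⅓ = 17*I/3 + ⅓ = ⅓ + 17*I/3 ≈ 0.33333 + 5.6667*I)
(42*l)*n = (42*(⅓ + 17*I/3))*15 = (14 + 238*I)*15 = 210 + 3570*I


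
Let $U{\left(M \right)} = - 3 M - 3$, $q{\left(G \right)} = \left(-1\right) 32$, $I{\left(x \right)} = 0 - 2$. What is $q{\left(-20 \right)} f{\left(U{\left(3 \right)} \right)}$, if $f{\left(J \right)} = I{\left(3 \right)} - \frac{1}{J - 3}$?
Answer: $\frac{928}{15} \approx 61.867$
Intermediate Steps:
$I{\left(x \right)} = -2$ ($I{\left(x \right)} = 0 - 2 = -2$)
$q{\left(G \right)} = -32$
$U{\left(M \right)} = -3 - 3 M$
$f{\left(J \right)} = -2 - \frac{1}{-3 + J}$ ($f{\left(J \right)} = -2 - \frac{1}{J - 3} = -2 - \frac{1}{-3 + J}$)
$q{\left(-20 \right)} f{\left(U{\left(3 \right)} \right)} = - 32 \frac{5 - 2 \left(-3 - 9\right)}{-3 - 12} = - 32 \frac{5 - -24}{-3 - 12} = - 32 \frac{5 + 24}{-15} = - 32 \left(\left(- \frac{1}{15}\right) 29\right) = \left(-32\right) \left(- \frac{29}{15}\right) = \frac{928}{15}$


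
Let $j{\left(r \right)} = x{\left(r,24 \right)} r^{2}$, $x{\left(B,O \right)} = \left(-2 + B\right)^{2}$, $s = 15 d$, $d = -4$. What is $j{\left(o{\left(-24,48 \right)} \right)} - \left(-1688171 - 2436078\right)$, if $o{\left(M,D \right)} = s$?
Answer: $17962649$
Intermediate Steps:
$s = -60$ ($s = 15 \left(-4\right) = -60$)
$o{\left(M,D \right)} = -60$
$j{\left(r \right)} = r^{2} \left(-2 + r\right)^{2}$ ($j{\left(r \right)} = \left(-2 + r\right)^{2} r^{2} = r^{2} \left(-2 + r\right)^{2}$)
$j{\left(o{\left(-24,48 \right)} \right)} - \left(-1688171 - 2436078\right) = \left(-60\right)^{2} \left(-2 - 60\right)^{2} - \left(-1688171 - 2436078\right) = 3600 \left(-62\right)^{2} - -4124249 = 3600 \cdot 3844 + 4124249 = 13838400 + 4124249 = 17962649$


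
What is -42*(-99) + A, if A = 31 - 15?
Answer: 4174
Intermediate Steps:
A = 16
-42*(-99) + A = -42*(-99) + 16 = 4158 + 16 = 4174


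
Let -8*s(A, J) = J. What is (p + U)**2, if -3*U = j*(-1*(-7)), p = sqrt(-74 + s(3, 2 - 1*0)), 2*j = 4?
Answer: (28 - 9*I*sqrt(33))**2/36 ≈ -52.472 - 80.424*I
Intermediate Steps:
j = 2 (j = (1/2)*4 = 2)
s(A, J) = -J/8
p = 3*I*sqrt(33)/2 (p = sqrt(-74 - (2 - 1*0)/8) = sqrt(-74 - (2 + 0)/8) = sqrt(-74 - 1/8*2) = sqrt(-74 - 1/4) = sqrt(-297/4) = 3*I*sqrt(33)/2 ≈ 8.6169*I)
U = -14/3 (U = -2*(-1*(-7))/3 = -2*7/3 = -1/3*14 = -14/3 ≈ -4.6667)
(p + U)**2 = (3*I*sqrt(33)/2 - 14/3)**2 = (-14/3 + 3*I*sqrt(33)/2)**2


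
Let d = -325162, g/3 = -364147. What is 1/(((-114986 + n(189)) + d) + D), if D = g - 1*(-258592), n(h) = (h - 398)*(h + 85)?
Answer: -1/1331263 ≈ -7.5117e-7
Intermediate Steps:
g = -1092441 (g = 3*(-364147) = -1092441)
n(h) = (-398 + h)*(85 + h)
D = -833849 (D = -1092441 - 1*(-258592) = -1092441 + 258592 = -833849)
1/(((-114986 + n(189)) + d) + D) = 1/(((-114986 + (-33830 + 189² - 313*189)) - 325162) - 833849) = 1/(((-114986 + (-33830 + 35721 - 59157)) - 325162) - 833849) = 1/(((-114986 - 57266) - 325162) - 833849) = 1/((-172252 - 325162) - 833849) = 1/(-497414 - 833849) = 1/(-1331263) = -1/1331263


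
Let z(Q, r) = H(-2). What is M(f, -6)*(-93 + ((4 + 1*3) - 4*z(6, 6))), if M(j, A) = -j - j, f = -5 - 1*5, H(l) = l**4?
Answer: -3000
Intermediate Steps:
z(Q, r) = 16 (z(Q, r) = (-2)**4 = 16)
f = -10 (f = -5 - 5 = -10)
M(j, A) = -2*j
M(f, -6)*(-93 + ((4 + 1*3) - 4*z(6, 6))) = (-2*(-10))*(-93 + ((4 + 1*3) - 4*16)) = 20*(-93 + ((4 + 3) - 64)) = 20*(-93 + (7 - 64)) = 20*(-93 - 57) = 20*(-150) = -3000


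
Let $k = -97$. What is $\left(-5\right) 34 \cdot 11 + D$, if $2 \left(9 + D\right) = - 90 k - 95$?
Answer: $\frac{4877}{2} \approx 2438.5$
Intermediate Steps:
$D = \frac{8617}{2}$ ($D = -9 + \frac{\left(-90\right) \left(-97\right) - 95}{2} = -9 + \frac{8730 - 95}{2} = -9 + \frac{1}{2} \cdot 8635 = -9 + \frac{8635}{2} = \frac{8617}{2} \approx 4308.5$)
$\left(-5\right) 34 \cdot 11 + D = \left(-5\right) 34 \cdot 11 + \frac{8617}{2} = \left(-170\right) 11 + \frac{8617}{2} = -1870 + \frac{8617}{2} = \frac{4877}{2}$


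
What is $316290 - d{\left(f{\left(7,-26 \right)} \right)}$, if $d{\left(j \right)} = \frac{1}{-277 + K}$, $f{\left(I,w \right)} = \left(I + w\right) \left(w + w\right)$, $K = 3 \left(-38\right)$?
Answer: $\frac{123669391}{391} \approx 3.1629 \cdot 10^{5}$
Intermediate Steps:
$K = -114$
$f{\left(I,w \right)} = 2 w \left(I + w\right)$ ($f{\left(I,w \right)} = \left(I + w\right) 2 w = 2 w \left(I + w\right)$)
$d{\left(j \right)} = - \frac{1}{391}$ ($d{\left(j \right)} = \frac{1}{-277 - 114} = \frac{1}{-391} = - \frac{1}{391}$)
$316290 - d{\left(f{\left(7,-26 \right)} \right)} = 316290 - - \frac{1}{391} = 316290 + \frac{1}{391} = \frac{123669391}{391}$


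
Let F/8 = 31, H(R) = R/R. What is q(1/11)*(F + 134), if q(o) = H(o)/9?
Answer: 382/9 ≈ 42.444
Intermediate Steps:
H(R) = 1
F = 248 (F = 8*31 = 248)
q(o) = ⅑ (q(o) = 1/9 = 1*(⅑) = ⅑)
q(1/11)*(F + 134) = (248 + 134)/9 = (⅑)*382 = 382/9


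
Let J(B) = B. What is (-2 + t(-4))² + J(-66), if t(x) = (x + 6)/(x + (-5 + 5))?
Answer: -239/4 ≈ -59.750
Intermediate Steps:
t(x) = (6 + x)/x (t(x) = (6 + x)/(x + 0) = (6 + x)/x)
(-2 + t(-4))² + J(-66) = (-2 + (6 - 4)/(-4))² - 66 = (-2 - ¼*2)² - 66 = (-2 - ½)² - 66 = (-5/2)² - 66 = 25/4 - 66 = -239/4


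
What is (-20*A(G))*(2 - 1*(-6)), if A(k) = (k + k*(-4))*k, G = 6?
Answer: 17280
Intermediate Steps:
A(k) = -3*k² (A(k) = (k - 4*k)*k = (-3*k)*k = -3*k²)
(-20*A(G))*(2 - 1*(-6)) = (-(-60)*6²)*(2 - 1*(-6)) = (-(-60)*36)*(2 + 6) = -20*(-108)*8 = 2160*8 = 17280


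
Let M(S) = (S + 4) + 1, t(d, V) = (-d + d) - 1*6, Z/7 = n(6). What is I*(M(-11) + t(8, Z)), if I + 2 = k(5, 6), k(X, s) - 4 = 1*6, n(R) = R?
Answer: -96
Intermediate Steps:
Z = 42 (Z = 7*6 = 42)
k(X, s) = 10 (k(X, s) = 4 + 1*6 = 4 + 6 = 10)
t(d, V) = -6 (t(d, V) = 0 - 6 = -6)
M(S) = 5 + S (M(S) = (4 + S) + 1 = 5 + S)
I = 8 (I = -2 + 10 = 8)
I*(M(-11) + t(8, Z)) = 8*((5 - 11) - 6) = 8*(-6 - 6) = 8*(-12) = -96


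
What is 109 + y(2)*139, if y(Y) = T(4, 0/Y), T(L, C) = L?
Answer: 665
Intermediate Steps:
y(Y) = 4
109 + y(2)*139 = 109 + 4*139 = 109 + 556 = 665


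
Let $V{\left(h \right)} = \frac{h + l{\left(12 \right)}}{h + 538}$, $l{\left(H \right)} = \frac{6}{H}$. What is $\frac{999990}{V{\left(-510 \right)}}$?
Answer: $- \frac{55999440}{1019} \approx -54955.0$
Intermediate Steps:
$V{\left(h \right)} = \frac{\frac{1}{2} + h}{538 + h}$ ($V{\left(h \right)} = \frac{h + \frac{6}{12}}{h + 538} = \frac{h + 6 \cdot \frac{1}{12}}{538 + h} = \frac{h + \frac{1}{2}}{538 + h} = \frac{\frac{1}{2} + h}{538 + h}$)
$\frac{999990}{V{\left(-510 \right)}} = \frac{999990}{\frac{1}{538 - 510} \left(\frac{1}{2} - 510\right)} = \frac{999990}{\frac{1}{28} \left(- \frac{1019}{2}\right)} = \frac{999990}{- \frac{1019}{56}} = 999990 \left(- \frac{56}{1019}\right) = - \frac{55999440}{1019}$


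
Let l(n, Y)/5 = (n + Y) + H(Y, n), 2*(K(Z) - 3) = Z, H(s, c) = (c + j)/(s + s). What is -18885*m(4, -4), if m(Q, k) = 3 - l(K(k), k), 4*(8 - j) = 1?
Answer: -14182635/32 ≈ -4.4321e+5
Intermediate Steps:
j = 31/4 (j = 8 - 1/4*1 = 8 - 1/4 = 31/4 ≈ 7.7500)
H(s, c) = (31/4 + c)/(2*s) (H(s, c) = (c + 31/4)/(s + s) = (31/4 + c)/((2*s)) = (31/4 + c)*(1/(2*s)) = (31/4 + c)/(2*s))
K(Z) = 3 + Z/2
l(n, Y) = 5*Y + 5*n + 5*(31 + 4*n)/(8*Y) (l(n, Y) = 5*((n + Y) + (31 + 4*n)/(8*Y)) = 5*((Y + n) + (31 + 4*n)/(8*Y)) = 5*(Y + n + (31 + 4*n)/(8*Y)) = 5*Y + 5*n + 5*(31 + 4*n)/(8*Y))
m(Q, k) = 3 - 5*(43 + 2*k + 8*k*(3 + 3*k/2))/(8*k) (m(Q, k) = 3 - 5*(31 + 4*(3 + k/2) + 8*k*(k + (3 + k/2)))/(8*k) = 3 - 5*(31 + (12 + 2*k) + 8*k*(3 + 3*k/2))/(8*k) = 3 - 5*(43 + 2*k + 8*k*(3 + 3*k/2))/(8*k))
-18885*m(4, -4) = -18885*(-215 - 106*(-4) - 60*(-4)**2)/(8*(-4)) = -18885*(-1)*(-215 + 424 - 60*16)/(8*4) = -18885*(-1)*(-215 + 424 - 960)/(8*4) = -18885*(-1)*(-751)/(8*4) = -18885*751/32 = -14182635/32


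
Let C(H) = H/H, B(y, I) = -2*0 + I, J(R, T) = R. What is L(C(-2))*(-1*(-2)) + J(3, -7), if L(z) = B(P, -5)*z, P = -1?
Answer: -7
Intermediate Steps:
B(y, I) = I (B(y, I) = 0 + I = I)
C(H) = 1
L(z) = -5*z
L(C(-2))*(-1*(-2)) + J(3, -7) = (-5*1)*(-1*(-2)) + 3 = -5*2 + 3 = -10 + 3 = -7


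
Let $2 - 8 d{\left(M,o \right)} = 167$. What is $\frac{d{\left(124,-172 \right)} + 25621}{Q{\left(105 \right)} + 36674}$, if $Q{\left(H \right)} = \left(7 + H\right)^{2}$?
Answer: $\frac{204803}{393744} \approx 0.52014$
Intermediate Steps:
$d{\left(M,o \right)} = - \frac{165}{8}$ ($d{\left(M,o \right)} = \frac{1}{4} - \frac{167}{8} = - \frac{165}{8}$)
$\frac{d{\left(124,-172 \right)} + 25621}{Q{\left(105 \right)} + 36674} = \frac{- \frac{165}{8} + 25621}{\left(7 + 105\right)^{2} + 36674} = \frac{204803}{8 \left(112^{2} + 36674\right)} = \frac{204803}{8 \left(12544 + 36674\right)} = \frac{204803}{8 \cdot 49218} = \frac{204803}{8} \cdot \frac{1}{49218} = \frac{204803}{393744}$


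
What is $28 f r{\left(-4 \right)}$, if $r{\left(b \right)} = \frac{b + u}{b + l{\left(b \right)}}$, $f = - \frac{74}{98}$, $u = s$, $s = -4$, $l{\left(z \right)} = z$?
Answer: $- \frac{148}{7} \approx -21.143$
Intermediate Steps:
$u = -4$
$f = - \frac{37}{49}$ ($f = \left(-74\right) \frac{1}{98} = - \frac{37}{49} \approx -0.7551$)
$r{\left(b \right)} = \frac{-4 + b}{2 b}$ ($r{\left(b \right)} = \frac{b - 4}{b + b} = \frac{-4 + b}{2 b}$)
$28 f r{\left(-4 \right)} = 28 \left(- \frac{37}{49}\right) \frac{-4 - 4}{2 \left(-4\right)} = - \frac{148 \cdot \frac{1}{2} \left(- \frac{1}{4}\right) \left(-8\right)}{7} = \left(- \frac{148}{7}\right) 1 = - \frac{148}{7}$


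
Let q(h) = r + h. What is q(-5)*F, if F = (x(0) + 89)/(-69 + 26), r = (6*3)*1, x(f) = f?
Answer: -1157/43 ≈ -26.907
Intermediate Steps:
r = 18 (r = 18*1 = 18)
q(h) = 18 + h
F = -89/43 (F = (0 + 89)/(-69 + 26) = 89/(-43) = 89*(-1/43) = -89/43 ≈ -2.0698)
q(-5)*F = (18 - 5)*(-89/43) = 13*(-89/43) = -1157/43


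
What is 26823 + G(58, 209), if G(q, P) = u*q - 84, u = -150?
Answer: 18039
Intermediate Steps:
G(q, P) = -84 - 150*q (G(q, P) = -150*q - 84 = -84 - 150*q)
26823 + G(58, 209) = 26823 + (-84 - 150*58) = 26823 + (-84 - 8700) = 26823 - 8784 = 18039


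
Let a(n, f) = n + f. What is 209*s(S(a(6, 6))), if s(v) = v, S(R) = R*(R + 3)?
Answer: 37620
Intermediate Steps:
a(n, f) = f + n
S(R) = R*(3 + R)
209*s(S(a(6, 6))) = 209*((6 + 6)*(3 + (6 + 6))) = 209*(12*(3 + 12)) = 209*(12*15) = 209*180 = 37620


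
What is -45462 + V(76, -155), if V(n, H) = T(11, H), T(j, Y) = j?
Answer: -45451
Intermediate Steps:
V(n, H) = 11
-45462 + V(76, -155) = -45462 + 11 = -45451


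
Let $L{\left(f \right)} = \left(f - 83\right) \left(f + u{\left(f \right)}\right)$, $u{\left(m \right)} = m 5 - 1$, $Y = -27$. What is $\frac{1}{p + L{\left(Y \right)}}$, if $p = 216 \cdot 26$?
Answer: $\frac{1}{23546} \approx 4.247 \cdot 10^{-5}$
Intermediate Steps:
$u{\left(m \right)} = -1 + 5 m$ ($u{\left(m \right)} = 5 m - 1 = -1 + 5 m$)
$p = 5616$
$L{\left(f \right)} = \left(-1 + 6 f\right) \left(-83 + f\right)$ ($L{\left(f \right)} = \left(f - 83\right) \left(f + \left(-1 + 5 f\right)\right) = \left(-83 + f\right) \left(-1 + 6 f\right) = \left(-1 + 6 f\right) \left(-83 + f\right)$)
$\frac{1}{p + L{\left(Y \right)}} = \frac{1}{5616 + \left(83 - -13473 + 6 \left(-27\right)^{2}\right)} = \frac{1}{5616 + \left(83 + 13473 + 6 \cdot 729\right)} = \frac{1}{5616 + \left(83 + 13473 + 4374\right)} = \frac{1}{5616 + 17930} = \frac{1}{23546}$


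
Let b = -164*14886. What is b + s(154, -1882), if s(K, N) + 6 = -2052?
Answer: -2443362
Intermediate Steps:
s(K, N) = -2058 (s(K, N) = -6 - 2052 = -2058)
b = -2441304
b + s(154, -1882) = -2441304 - 2058 = -2443362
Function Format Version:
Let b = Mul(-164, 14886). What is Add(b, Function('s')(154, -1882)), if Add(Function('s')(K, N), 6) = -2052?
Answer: -2443362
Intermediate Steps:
Function('s')(K, N) = -2058 (Function('s')(K, N) = Add(-6, -2052) = -2058)
b = -2441304
Add(b, Function('s')(154, -1882)) = Add(-2441304, -2058) = -2443362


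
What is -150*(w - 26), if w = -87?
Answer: 16950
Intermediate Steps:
-150*(w - 26) = -150*(-87 - 26) = -150*(-113) = 16950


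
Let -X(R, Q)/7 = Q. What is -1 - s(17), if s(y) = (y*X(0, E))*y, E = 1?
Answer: 2022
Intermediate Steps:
X(R, Q) = -7*Q
s(y) = -7*y² (s(y) = (y*(-7*1))*y = (y*(-7))*y = (-7*y)*y = -7*y²)
-1 - s(17) = -1 - (-7)*17² = -1 - (-7)*289 = -1 - 1*(-2023) = -1 + 2023 = 2022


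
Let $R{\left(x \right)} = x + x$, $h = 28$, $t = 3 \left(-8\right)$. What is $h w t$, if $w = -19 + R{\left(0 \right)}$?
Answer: $12768$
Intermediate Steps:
$t = -24$
$R{\left(x \right)} = 2 x$
$w = -19$ ($w = -19 + 2 \cdot 0 = -19 + 0 = -19$)
$h w t = 28 \left(-19\right) \left(-24\right) = \left(-532\right) \left(-24\right) = 12768$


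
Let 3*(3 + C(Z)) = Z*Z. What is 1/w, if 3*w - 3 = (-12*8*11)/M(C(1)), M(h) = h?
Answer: 1/133 ≈ 0.0075188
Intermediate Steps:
C(Z) = -3 + Z**2/3 (C(Z) = -3 + (Z*Z)/3 = -3 + Z**2/3)
w = 133 (w = 1 + ((-12*8*11)/(-3 + (1/3)*1**2))/3 = 1 + ((-96*11)/(-3 + (1/3)*1))/3 = 1 + (-1056/(-3 + 1/3))/3 = 1 + (-1056/(-8/3))/3 = 1 + (-1056*(-3/8))/3 = 1 + (1/3)*396 = 1 + 132 = 133)
1/w = 1/133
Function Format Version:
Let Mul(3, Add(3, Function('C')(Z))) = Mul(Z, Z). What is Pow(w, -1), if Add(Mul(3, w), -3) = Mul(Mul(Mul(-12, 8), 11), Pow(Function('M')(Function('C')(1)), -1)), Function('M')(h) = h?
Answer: Rational(1, 133) ≈ 0.0075188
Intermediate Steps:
Function('C')(Z) = Add(-3, Mul(Rational(1, 3), Pow(Z, 2))) (Function('C')(Z) = Add(-3, Mul(Rational(1, 3), Mul(Z, Z))) = Add(-3, Mul(Rational(1, 3), Pow(Z, 2))))
w = 133 (w = Add(1, Mul(Rational(1, 3), Mul(Mul(Mul(-12, 8), 11), Pow(Add(-3, Mul(Rational(1, 3), Pow(1, 2))), -1)))) = Add(1, Mul(Rational(1, 3), Mul(Mul(-96, 11), Pow(Add(-3, Mul(Rational(1, 3), 1)), -1)))) = Add(1, Mul(Rational(1, 3), Mul(-1056, Pow(Add(-3, Rational(1, 3)), -1)))) = Add(1, Mul(Rational(1, 3), Mul(-1056, Pow(Rational(-8, 3), -1)))) = Add(1, Mul(Rational(1, 3), Mul(-1056, Rational(-3, 8)))) = Add(1, Mul(Rational(1, 3), 396)) = Add(1, 132) = 133)
Pow(w, -1) = Pow(133, -1) = Rational(1, 133)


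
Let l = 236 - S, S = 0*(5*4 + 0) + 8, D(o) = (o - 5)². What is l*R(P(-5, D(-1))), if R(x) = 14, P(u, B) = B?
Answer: 3192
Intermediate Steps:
D(o) = (-5 + o)²
S = 8 (S = 0*(20 + 0) + 8 = 0*20 + 8 = 0 + 8 = 8)
l = 228 (l = 236 - 1*8 = 236 - 8 = 228)
l*R(P(-5, D(-1))) = 228*14 = 3192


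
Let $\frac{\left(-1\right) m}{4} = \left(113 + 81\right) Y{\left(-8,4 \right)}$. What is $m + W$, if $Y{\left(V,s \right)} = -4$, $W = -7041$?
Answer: $-3937$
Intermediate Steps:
$m = 3104$ ($m = - 4 \left(113 + 81\right) \left(-4\right) = - 4 \cdot 194 \left(-4\right) = \left(-4\right) \left(-776\right) = 3104$)
$m + W = 3104 - 7041 = -3937$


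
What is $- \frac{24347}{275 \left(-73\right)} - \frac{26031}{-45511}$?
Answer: $\frac{1630628642}{913633325} \approx 1.7848$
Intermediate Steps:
$- \frac{24347}{275 \left(-73\right)} - \frac{26031}{-45511} = - \frac{24347}{-20075} - - \frac{26031}{45511} = \left(-24347\right) \left(- \frac{1}{20075}\right) + \frac{26031}{45511} = \frac{24347}{20075} + \frac{26031}{45511} = \frac{1630628642}{913633325}$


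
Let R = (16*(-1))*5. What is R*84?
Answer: -6720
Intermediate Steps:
R = -80 (R = -16*5 = -80)
R*84 = -80*84 = -6720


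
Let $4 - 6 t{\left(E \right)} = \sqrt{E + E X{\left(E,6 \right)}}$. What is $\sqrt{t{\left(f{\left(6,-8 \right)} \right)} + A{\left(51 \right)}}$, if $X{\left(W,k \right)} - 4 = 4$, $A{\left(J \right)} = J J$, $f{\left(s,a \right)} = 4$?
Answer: $\frac{\sqrt{23406}}{3} \approx 50.997$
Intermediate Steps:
$A{\left(J \right)} = J^{2}$
$X{\left(W,k \right)} = 8$ ($X{\left(W,k \right)} = 4 + 4 = 8$)
$t{\left(E \right)} = \frac{2}{3} - \frac{\sqrt{E}}{2}$ ($t{\left(E \right)} = \frac{2}{3} - \frac{\sqrt{E + E 8}}{6} = \frac{2}{3} - \frac{\sqrt{E + 8 E}}{6} = \frac{2}{3} - \frac{\sqrt{9 E}}{6} = \frac{2}{3} - \frac{3 \sqrt{E}}{6} = \frac{2}{3} - \frac{\sqrt{E}}{2}$)
$\sqrt{t{\left(f{\left(6,-8 \right)} \right)} + A{\left(51 \right)}} = \sqrt{\left(\frac{2}{3} - \frac{\sqrt{4}}{2}\right) + 51^{2}} = \sqrt{\left(\frac{2}{3} - 1\right) + 2601} = \sqrt{- \frac{1}{3} + 2601} = \sqrt{\frac{7802}{3}} = \frac{\sqrt{23406}}{3}$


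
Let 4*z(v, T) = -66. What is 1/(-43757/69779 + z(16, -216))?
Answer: -139558/2390221 ≈ -0.058387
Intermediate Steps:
z(v, T) = -33/2 (z(v, T) = (¼)*(-66) = -33/2)
1/(-43757/69779 + z(16, -216)) = 1/(-43757/69779 - 33/2) = 1/(-2390221/139558) = -139558/2390221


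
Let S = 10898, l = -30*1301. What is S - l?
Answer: 49928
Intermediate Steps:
l = -39030
S - l = 10898 - 1*(-39030) = 10898 + 39030 = 49928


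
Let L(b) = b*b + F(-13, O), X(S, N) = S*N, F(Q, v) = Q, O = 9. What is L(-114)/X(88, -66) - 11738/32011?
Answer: -483773117/185919888 ≈ -2.6021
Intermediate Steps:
X(S, N) = N*S
L(b) = -13 + b**2 (L(b) = b*b - 13 = b**2 - 13 = -13 + b**2)
L(-114)/X(88, -66) - 11738/32011 = (-13 + (-114)**2)/((-66*88)) - 11738/32011 = (-13 + 12996)/(-5808) - 11738*1/32011 = 12983*(-1/5808) - 11738/32011 = -12983/5808 - 11738/32011 = -483773117/185919888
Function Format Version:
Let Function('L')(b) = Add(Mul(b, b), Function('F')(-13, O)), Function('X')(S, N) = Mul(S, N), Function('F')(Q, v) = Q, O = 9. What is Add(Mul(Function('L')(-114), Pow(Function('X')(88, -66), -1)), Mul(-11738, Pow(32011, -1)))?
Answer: Rational(-483773117, 185919888) ≈ -2.6021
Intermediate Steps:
Function('X')(S, N) = Mul(N, S)
Function('L')(b) = Add(-13, Pow(b, 2)) (Function('L')(b) = Add(Mul(b, b), -13) = Add(Pow(b, 2), -13) = Add(-13, Pow(b, 2)))
Add(Mul(Function('L')(-114), Pow(Function('X')(88, -66), -1)), Mul(-11738, Pow(32011, -1))) = Add(Mul(Add(-13, Pow(-114, 2)), Pow(Mul(-66, 88), -1)), Mul(-11738, Pow(32011, -1))) = Add(Mul(Add(-13, 12996), Pow(-5808, -1)), Mul(-11738, Rational(1, 32011))) = Add(Mul(12983, Rational(-1, 5808)), Rational(-11738, 32011)) = Add(Rational(-12983, 5808), Rational(-11738, 32011)) = Rational(-483773117, 185919888)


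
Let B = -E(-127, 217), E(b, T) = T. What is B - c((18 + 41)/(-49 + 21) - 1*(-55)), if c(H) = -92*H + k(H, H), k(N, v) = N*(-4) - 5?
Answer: 34060/7 ≈ 4865.7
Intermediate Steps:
k(N, v) = -5 - 4*N (k(N, v) = -4*N - 5 = -5 - 4*N)
B = -217 (B = -1*217 = -217)
c(H) = -5 - 96*H (c(H) = -92*H + (-5 - 4*H) = -5 - 96*H)
B - c((18 + 41)/(-49 + 21) - 1*(-55)) = -217 - (-5 - 96*((18 + 41)/(-49 + 21) - 1*(-55))) = -217 - (-5 - 96*(59/(-28) + 55)) = -217 - (-5 - 96*(59*(-1/28) + 55)) = -217 - (-5 - 96*(-59/28 + 55)) = -217 - (-5 - 96*1481/28) = -217 - (-5 - 35544/7) = -217 - 1*(-35579/7) = -217 + 35579/7 = 34060/7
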